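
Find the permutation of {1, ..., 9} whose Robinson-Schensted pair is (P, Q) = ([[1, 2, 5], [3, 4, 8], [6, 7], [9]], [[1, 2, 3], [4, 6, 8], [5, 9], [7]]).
Reverse the RSK construction: for i from n down to 1, find the cell of Q containing i, remove the entry at that cell from P, and reverse-bump it up through P; the value ejected from row 1 is w(i).

Step i=9: Q has 9 at row 3, column 2; remove 7 from row 3 of P and reverse-bump: 7 enters row 2 and ejects 4; 4 enters row 1 and ejects 2. So w(9) = 2. P is now [[1, 4, 5], [3, 7, 8], [6], [9]].
Step i=8: Q has 8 at row 2, column 3; remove 8 from row 2 of P and reverse-bump: 8 enters row 1 and ejects 5. So w(8) = 5. P is now [[1, 4, 8], [3, 7], [6], [9]].
Step i=7: Q has 7 at row 4, column 1; remove 9 from row 4 of P and reverse-bump: 9 enters row 3 and ejects 6; 6 enters row 2 and ejects 3; 3 enters row 1 and ejects 1. So w(7) = 1. P is now [[3, 4, 8], [6, 7], [9]].
Step i=6: Q has 6 at row 2, column 2; remove 7 from row 2 of P and reverse-bump: 7 enters row 1 and ejects 4. So w(6) = 4. P is now [[3, 7, 8], [6], [9]].
Step i=5: Q has 5 at row 3, column 1; remove 9 from row 3 of P and reverse-bump: 9 enters row 2 and ejects 6; 6 enters row 1 and ejects 3. So w(5) = 3. P is now [[6, 7, 8], [9]].
Step i=4: Q has 4 at row 2, column 1; remove 9 from row 2 of P and reverse-bump: 9 enters row 1 and ejects 8. So w(4) = 8. P is now [[6, 7, 9]].
Step i=3: Q has 3 at row 1, column 3; remove that cell from P, ejecting 9. So w(3) = 9. P is now [[6, 7]].
Step i=2: Q has 2 at row 1, column 2; remove that cell from P, ejecting 7. So w(2) = 7. P is now [[6]].
Step i=1: Q has 1 at row 1, column 1; remove that cell from P, ejecting 6. So w(1) = 6. P is now [].

So w = 6 7 9 8 3 4 1 5 2.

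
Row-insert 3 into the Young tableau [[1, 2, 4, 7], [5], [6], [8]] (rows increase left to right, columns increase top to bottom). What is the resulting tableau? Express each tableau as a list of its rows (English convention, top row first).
In row 1, 3 replaces 4 (the leftmost entry greater than 3); 4 is bumped to row 2. In row 2, 4 replaces 5 (the leftmost entry greater than 4); 5 is bumped to row 3. In row 3, 5 replaces 6 (the leftmost entry greater than 5); 6 is bumped to row 4. In row 4, 6 replaces 8 (the leftmost entry greater than 6); 8 is bumped to row 5. 8 starts a new row 5. The new tableau is [[1, 2, 3, 7], [4], [5], [6], [8]].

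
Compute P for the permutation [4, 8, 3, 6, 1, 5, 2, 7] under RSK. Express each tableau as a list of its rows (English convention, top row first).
P = [[1, 2, 7], [3, 5], [4, 6], [8]]

Insert 4: appended to row 1. P = [[4]].
Insert 8: appended to row 1. P = [[4, 8]].
Insert 3: 3 bumps 4 from row 1; 4 starts row 2. P = [[3, 8], [4]].
Insert 6: 6 bumps 8 from row 1; 8 appends to row 2. P = [[3, 6], [4, 8]].
Insert 1: 1 bumps 3 from row 1; 3 bumps 4 from row 2; 4 starts row 3. P = [[1, 6], [3, 8], [4]].
Insert 5: 5 bumps 6 from row 1; 6 bumps 8 from row 2; 8 appends to row 3. P = [[1, 5], [3, 6], [4, 8]].
Insert 2: 2 bumps 5 from row 1; 5 bumps 6 from row 2; 6 bumps 8 from row 3; 8 starts row 4. P = [[1, 2], [3, 5], [4, 6], [8]].
Insert 7: appended to row 1. P = [[1, 2, 7], [3, 5], [4, 6], [8]].

So P = [[1, 2, 7], [3, 5], [4, 6], [8]].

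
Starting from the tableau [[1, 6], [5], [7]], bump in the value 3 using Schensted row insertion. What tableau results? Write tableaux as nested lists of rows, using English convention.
In row 1, 3 replaces 6 (the leftmost entry greater than 3); 6 is bumped to row 2. 6 is appended to row 2. The new tableau is [[1, 3], [5, 6], [7]].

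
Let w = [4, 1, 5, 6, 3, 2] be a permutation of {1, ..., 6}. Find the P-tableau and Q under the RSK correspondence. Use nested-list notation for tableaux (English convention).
Insert each entry of the permutation into P by Schensted row insertion, recording in Q the position of each new cell.

Insert 4: appended to row 1. P = [[4]], Q = [[1]].
Insert 1: 1 bumps 4 from row 1; 4 starts row 2. P = [[1], [4]], Q = [[1], [2]].
Insert 5: appended to row 1. P = [[1, 5], [4]], Q = [[1, 3], [2]].
Insert 6: appended to row 1. P = [[1, 5, 6], [4]], Q = [[1, 3, 4], [2]].
Insert 3: 3 bumps 5 from row 1; 5 appends to row 2. P = [[1, 3, 6], [4, 5]], Q = [[1, 3, 4], [2, 5]].
Insert 2: 2 bumps 3 from row 1; 3 bumps 4 from row 2; 4 starts row 3. P = [[1, 2, 6], [3, 5], [4]], Q = [[1, 3, 4], [2, 5], [6]].

So P = [[1, 2, 6], [3, 5], [4]], Q = [[1, 3, 4], [2, 5], [6]].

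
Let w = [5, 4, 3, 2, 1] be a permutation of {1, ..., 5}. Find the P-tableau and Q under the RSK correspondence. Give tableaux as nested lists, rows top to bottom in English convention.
P = [[1], [2], [3], [4], [5]], Q = [[1], [2], [3], [4], [5]]

Insert each entry of the permutation into P by Schensted row insertion, recording in Q the position of each new cell.

Insert 5: appended to row 1. P = [[5]].
Insert 4: 4 bumps 5 from row 1; 5 starts row 2. P = [[4], [5]].
Insert 3: 3 bumps 4 from row 1; 4 bumps 5 from row 2; 5 starts row 3. P = [[3], [4], [5]].
Insert 2: 2 bumps 3 from row 1; 3 bumps 4 from row 2; 4 bumps 5 from row 3; 5 starts row 4. P = [[2], [3], [4], [5]].
Insert 1: 1 bumps 2 from row 1; 2 bumps 3 from row 2; 3 bumps 4 from row 3; 4 bumps 5 from row 4; 5 starts row 5. P = [[1], [2], [3], [4], [5]].

So P = [[1], [2], [3], [4], [5]], Q = [[1], [2], [3], [4], [5]].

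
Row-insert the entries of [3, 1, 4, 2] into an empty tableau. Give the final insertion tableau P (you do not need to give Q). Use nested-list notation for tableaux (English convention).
Insert 3: appended to row 1. P = [[3]].
Insert 1: 1 bumps 3 from row 1; 3 starts row 2. P = [[1], [3]].
Insert 4: appended to row 1. P = [[1, 4], [3]].
Insert 2: 2 bumps 4 from row 1; 4 appends to row 2. P = [[1, 2], [3, 4]].

So P = [[1, 2], [3, 4]].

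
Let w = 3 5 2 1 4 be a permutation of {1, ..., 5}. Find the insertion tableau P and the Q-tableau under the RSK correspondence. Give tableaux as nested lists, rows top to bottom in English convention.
P = [[1, 4], [2, 5], [3]], Q = [[1, 2], [3, 5], [4]]

Insert each entry of the permutation into P by Schensted row insertion, recording in Q the position of each new cell.

After inserting 3: P = [[3]].
After inserting 5: P = [[3, 5]].
After inserting 2: P = [[2, 5], [3]].
After inserting 1: P = [[1, 5], [2], [3]].
After inserting 4: P = [[1, 4], [2, 5], [3]].

So P = [[1, 4], [2, 5], [3]], Q = [[1, 2], [3, 5], [4]].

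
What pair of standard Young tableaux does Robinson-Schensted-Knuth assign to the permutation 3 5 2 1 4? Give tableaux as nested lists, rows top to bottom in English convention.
P = [[1, 4], [2, 5], [3]], Q = [[1, 2], [3, 5], [4]]

Insert each entry of the permutation into P by Schensted row insertion, recording in Q the position of each new cell.

Insert 3: appended to row 1. P = [[3]].
Insert 5: appended to row 1. P = [[3, 5]].
Insert 2: 2 bumps 3 from row 1; 3 starts row 2. P = [[2, 5], [3]].
Insert 1: 1 bumps 2 from row 1; 2 bumps 3 from row 2; 3 starts row 3. P = [[1, 5], [2], [3]].
Insert 4: 4 bumps 5 from row 1; 5 appends to row 2. P = [[1, 4], [2, 5], [3]].

So P = [[1, 4], [2, 5], [3]], Q = [[1, 2], [3, 5], [4]].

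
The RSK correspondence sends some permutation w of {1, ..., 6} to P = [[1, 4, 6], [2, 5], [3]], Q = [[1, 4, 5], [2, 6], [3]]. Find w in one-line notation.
3 2 1 5 6 4

Reverse the RSK construction: for i from n down to 1, find the cell of Q containing i, remove the entry at that cell from P, and reverse-bump it up through P; the value ejected from row 1 is w(i).

Step i=6: Q has 6 at row 2, column 2; remove 5 from row 2 of P and reverse-bump: 5 enters row 1 and ejects 4. So w(6) = 4. P is now [[1, 5, 6], [2], [3]].
Step i=5: Q has 5 at row 1, column 3; remove that cell from P, ejecting 6. So w(5) = 6. P is now [[1, 5], [2], [3]].
Step i=4: Q has 4 at row 1, column 2; remove that cell from P, ejecting 5. So w(4) = 5. P is now [[1], [2], [3]].
Step i=3: Q has 3 at row 3, column 1; remove 3 from row 3 of P and reverse-bump: 3 enters row 2 and ejects 2; 2 enters row 1 and ejects 1. So w(3) = 1. P is now [[2], [3]].
Step i=2: Q has 2 at row 2, column 1; remove 3 from row 2 of P and reverse-bump: 3 enters row 1 and ejects 2. So w(2) = 2. P is now [[3]].
Step i=1: Q has 1 at row 1, column 1; remove that cell from P, ejecting 3. So w(1) = 3. P is now [].

So w = 3 2 1 5 6 4.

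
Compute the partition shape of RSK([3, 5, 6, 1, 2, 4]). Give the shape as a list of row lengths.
[3, 3]

RSK row insertion gives P = [[1, 2, 4], [3, 5, 6]], which has shape [3, 3].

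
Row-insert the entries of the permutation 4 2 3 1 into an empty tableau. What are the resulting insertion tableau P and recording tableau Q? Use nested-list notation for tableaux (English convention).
Insert each entry of the permutation into P by Schensted row insertion, recording in Q the position of each new cell.

Insert 4: appended to row 1. P = [[4]].
Insert 2: 2 bumps 4 from row 1; 4 starts row 2. P = [[2], [4]].
Insert 3: appended to row 1. P = [[2, 3], [4]].
Insert 1: 1 bumps 2 from row 1; 2 bumps 4 from row 2; 4 starts row 3. P = [[1, 3], [2], [4]].

So P = [[1, 3], [2], [4]], Q = [[1, 3], [2], [4]].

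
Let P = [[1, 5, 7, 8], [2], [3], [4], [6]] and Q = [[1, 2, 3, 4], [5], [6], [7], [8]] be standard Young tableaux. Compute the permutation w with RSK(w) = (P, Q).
Reverse RSK: for i = n, n-1, ..., 1, locate i in Q, remove the corresponding corner cell from P, and reverse-bump its entry up through P; the value ejected from row 1 is w(i).

So w = 4 6 7 8 5 3 2 1.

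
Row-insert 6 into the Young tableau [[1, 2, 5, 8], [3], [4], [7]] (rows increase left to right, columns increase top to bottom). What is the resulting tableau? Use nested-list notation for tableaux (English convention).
[[1, 2, 5, 6], [3, 8], [4], [7]]

In row 1, 6 replaces 8 (the leftmost entry greater than 6); 8 is bumped to row 2. 8 is appended to row 2. The new tableau is [[1, 2, 5, 6], [3, 8], [4], [7]].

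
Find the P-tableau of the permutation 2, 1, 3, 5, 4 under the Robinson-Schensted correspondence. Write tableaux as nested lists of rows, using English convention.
P = [[1, 3, 4], [2, 5]]

Insert 2: appended to row 1. P = [[2]].
Insert 1: 1 bumps 2 from row 1; 2 starts row 2. P = [[1], [2]].
Insert 3: appended to row 1. P = [[1, 3], [2]].
Insert 5: appended to row 1. P = [[1, 3, 5], [2]].
Insert 4: 4 bumps 5 from row 1; 5 appends to row 2. P = [[1, 3, 4], [2, 5]].

So P = [[1, 3, 4], [2, 5]].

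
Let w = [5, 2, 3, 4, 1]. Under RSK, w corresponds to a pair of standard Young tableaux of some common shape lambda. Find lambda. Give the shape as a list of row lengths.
[3, 1, 1]

Row-insert each entry into an empty tableau.

After inserting 5: P = [[5]].
After inserting 2: P = [[2], [5]].
After inserting 3: P = [[2, 3], [5]].
After inserting 4: P = [[2, 3, 4], [5]].
After inserting 1: P = [[1, 3, 4], [2], [5]].

The final insertion tableau P = [[1, 3, 4], [2], [5]] has shape [3, 1, 1].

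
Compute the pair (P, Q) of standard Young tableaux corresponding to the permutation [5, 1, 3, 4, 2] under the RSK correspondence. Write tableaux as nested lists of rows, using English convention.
P = [[1, 2, 4], [3], [5]], Q = [[1, 3, 4], [2], [5]]

Insert each entry of the permutation into P by Schensted row insertion, recording in Q the position of each new cell.

After inserting 5: P = [[5]].
After inserting 1: P = [[1], [5]].
After inserting 3: P = [[1, 3], [5]].
After inserting 4: P = [[1, 3, 4], [5]].
After inserting 2: P = [[1, 2, 4], [3], [5]].

So P = [[1, 2, 4], [3], [5]], Q = [[1, 3, 4], [2], [5]].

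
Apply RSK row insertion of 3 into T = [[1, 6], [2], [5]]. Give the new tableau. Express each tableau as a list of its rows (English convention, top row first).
In row 1, 3 replaces 6 (the leftmost entry greater than 3); 6 is bumped to row 2. 6 is appended to row 2. The new tableau is [[1, 3], [2, 6], [5]].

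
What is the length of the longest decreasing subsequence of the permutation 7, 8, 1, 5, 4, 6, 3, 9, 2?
5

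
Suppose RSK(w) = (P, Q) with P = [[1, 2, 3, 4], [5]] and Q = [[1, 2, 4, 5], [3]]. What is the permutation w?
Reverse RSK: for i = n, n-1, ..., 1, locate i in Q, remove the corresponding corner cell from P, and reverse-bump its entry up through P; the value ejected from row 1 is w(i).

So w = 1 5 2 3 4.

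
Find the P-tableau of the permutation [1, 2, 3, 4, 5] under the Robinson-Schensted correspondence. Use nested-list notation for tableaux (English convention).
After inserting 1: P = [[1]].
After inserting 2: P = [[1, 2]].
After inserting 3: P = [[1, 2, 3]].
After inserting 4: P = [[1, 2, 3, 4]].
After inserting 5: P = [[1, 2, 3, 4, 5]].

So P = [[1, 2, 3, 4, 5]].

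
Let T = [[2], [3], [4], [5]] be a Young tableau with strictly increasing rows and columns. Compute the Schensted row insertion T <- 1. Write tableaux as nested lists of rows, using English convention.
[[1], [2], [3], [4], [5]]

In row 1, 1 replaces 2 (the leftmost entry greater than 1); 2 is bumped to row 2. In row 2, 2 replaces 3 (the leftmost entry greater than 2); 3 is bumped to row 3. In row 3, 3 replaces 4 (the leftmost entry greater than 3); 4 is bumped to row 4. In row 4, 4 replaces 5 (the leftmost entry greater than 4); 5 is bumped to row 5. 5 starts a new row 5. The new tableau is [[1], [2], [3], [4], [5]].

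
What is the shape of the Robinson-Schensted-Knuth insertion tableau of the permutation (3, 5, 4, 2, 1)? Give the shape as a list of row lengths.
Row-insert each entry into an empty tableau.

After inserting 3: P = [[3]].
After inserting 5: P = [[3, 5]].
After inserting 4: P = [[3, 4], [5]].
After inserting 2: P = [[2, 4], [3], [5]].
After inserting 1: P = [[1, 4], [2], [3], [5]].

The final insertion tableau P = [[1, 4], [2], [3], [5]] has shape [2, 1, 1, 1].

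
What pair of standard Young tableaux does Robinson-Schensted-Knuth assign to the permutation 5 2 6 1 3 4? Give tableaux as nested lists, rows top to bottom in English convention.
Insert each entry of the permutation into P by Schensted row insertion, recording in Q the position of each new cell.

Insert 5: appended to row 1. P = [[5]], Q = [[1]].
Insert 2: 2 bumps 5 from row 1; 5 starts row 2. P = [[2], [5]], Q = [[1], [2]].
Insert 6: appended to row 1. P = [[2, 6], [5]], Q = [[1, 3], [2]].
Insert 1: 1 bumps 2 from row 1; 2 bumps 5 from row 2; 5 starts row 3. P = [[1, 6], [2], [5]], Q = [[1, 3], [2], [4]].
Insert 3: 3 bumps 6 from row 1; 6 appends to row 2. P = [[1, 3], [2, 6], [5]], Q = [[1, 3], [2, 5], [4]].
Insert 4: appended to row 1. P = [[1, 3, 4], [2, 6], [5]], Q = [[1, 3, 6], [2, 5], [4]].

So P = [[1, 3, 4], [2, 6], [5]], Q = [[1, 3, 6], [2, 5], [4]].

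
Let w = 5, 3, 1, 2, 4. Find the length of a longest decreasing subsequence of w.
3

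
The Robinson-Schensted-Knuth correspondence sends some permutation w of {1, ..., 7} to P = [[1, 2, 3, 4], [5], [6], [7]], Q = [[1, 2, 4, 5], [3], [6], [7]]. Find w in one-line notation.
Reverse RSK: for i = n, n-1, ..., 1, locate i in Q, remove the corresponding corner cell from P, and reverse-bump its entry up through P; the value ejected from row 1 is w(i).

So w = 1 7 2 3 6 5 4.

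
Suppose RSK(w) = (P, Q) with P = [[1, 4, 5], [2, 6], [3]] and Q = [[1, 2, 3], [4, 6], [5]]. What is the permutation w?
3 4 6 2 1 5

Reverse the RSK construction: for i from n down to 1, find the cell of Q containing i, remove the entry at that cell from P, and reverse-bump it up through P; the value ejected from row 1 is w(i).

Step i=6: Q has 6 at row 2, column 2; remove 6 from row 2 of P and reverse-bump: 6 enters row 1 and ejects 5. So w(6) = 5. P is now [[1, 4, 6], [2], [3]].
Step i=5: Q has 5 at row 3, column 1; remove 3 from row 3 of P and reverse-bump: 3 enters row 2 and ejects 2; 2 enters row 1 and ejects 1. So w(5) = 1. P is now [[2, 4, 6], [3]].
Step i=4: Q has 4 at row 2, column 1; remove 3 from row 2 of P and reverse-bump: 3 enters row 1 and ejects 2. So w(4) = 2. P is now [[3, 4, 6]].
Step i=3: Q has 3 at row 1, column 3; remove that cell from P, ejecting 6. So w(3) = 6. P is now [[3, 4]].
Step i=2: Q has 2 at row 1, column 2; remove that cell from P, ejecting 4. So w(2) = 4. P is now [[3]].
Step i=1: Q has 1 at row 1, column 1; remove that cell from P, ejecting 3. So w(1) = 3. P is now [].

So w = 3 4 6 2 1 5.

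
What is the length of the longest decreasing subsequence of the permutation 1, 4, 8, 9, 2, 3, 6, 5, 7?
3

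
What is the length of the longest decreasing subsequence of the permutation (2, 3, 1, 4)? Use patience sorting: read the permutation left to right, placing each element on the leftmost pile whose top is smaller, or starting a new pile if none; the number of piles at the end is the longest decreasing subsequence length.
2: new pile. tops = [2]
3: onto pile 1 (replacing 2). tops = [3]
1: new pile. tops = [3, 1]
4: onto pile 1 (replacing 3). tops = [4, 1]

2 piles, so the longest decreasing subsequence has length 2.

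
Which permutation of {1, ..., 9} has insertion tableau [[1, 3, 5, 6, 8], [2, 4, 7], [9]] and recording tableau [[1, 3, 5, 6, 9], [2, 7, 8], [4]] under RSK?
9 2 4 1 5 7 3 6 8

Reverse RSK: for i = n, n-1, ..., 1, locate i in Q, remove the corresponding corner cell from P, and reverse-bump its entry up through P; the value ejected from row 1 is w(i).

So w = 9 2 4 1 5 7 3 6 8.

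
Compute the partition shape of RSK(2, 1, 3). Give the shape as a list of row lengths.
RSK row insertion gives P = [[1, 3], [2]], which has shape [2, 1].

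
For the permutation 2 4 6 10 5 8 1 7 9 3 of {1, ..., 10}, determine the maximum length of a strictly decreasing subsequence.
4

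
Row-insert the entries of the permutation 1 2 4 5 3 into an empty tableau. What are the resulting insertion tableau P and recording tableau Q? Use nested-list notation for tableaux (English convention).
Insert each entry of the permutation into P by Schensted row insertion, recording in Q the position of each new cell.

Insert 1: appended to row 1. P = [[1]], Q = [[1]].
Insert 2: appended to row 1. P = [[1, 2]], Q = [[1, 2]].
Insert 4: appended to row 1. P = [[1, 2, 4]], Q = [[1, 2, 3]].
Insert 5: appended to row 1. P = [[1, 2, 4, 5]], Q = [[1, 2, 3, 4]].
Insert 3: 3 bumps 4 from row 1; 4 starts row 2. P = [[1, 2, 3, 5], [4]], Q = [[1, 2, 3, 4], [5]].

So P = [[1, 2, 3, 5], [4]], Q = [[1, 2, 3, 4], [5]].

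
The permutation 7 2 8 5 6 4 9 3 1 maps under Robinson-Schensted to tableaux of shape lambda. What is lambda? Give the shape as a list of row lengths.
Row-insert each entry into an empty tableau.

After inserting 7: P = [[7]].
After inserting 2: P = [[2], [7]].
After inserting 8: P = [[2, 8], [7]].
After inserting 5: P = [[2, 5], [7, 8]].
After inserting 6: P = [[2, 5, 6], [7, 8]].
After inserting 4: P = [[2, 4, 6], [5, 8], [7]].
After inserting 9: P = [[2, 4, 6, 9], [5, 8], [7]].
After inserting 3: P = [[2, 3, 6, 9], [4, 8], [5], [7]].
After inserting 1: P = [[1, 3, 6, 9], [2, 8], [4], [5], [7]].

The final insertion tableau P = [[1, 3, 6, 9], [2, 8], [4], [5], [7]] has shape [4, 2, 1, 1, 1].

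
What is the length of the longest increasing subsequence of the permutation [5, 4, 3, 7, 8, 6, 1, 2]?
3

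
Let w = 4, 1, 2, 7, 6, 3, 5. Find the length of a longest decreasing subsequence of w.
3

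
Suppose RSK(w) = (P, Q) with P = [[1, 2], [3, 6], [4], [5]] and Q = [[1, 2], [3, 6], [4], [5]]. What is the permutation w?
5 6 4 3 1 2

Reverse the RSK construction: for i from n down to 1, find the cell of Q containing i, remove the entry at that cell from P, and reverse-bump it up through P; the value ejected from row 1 is w(i).

Step i=6: Q has 6 at row 2, column 2; remove 6 from row 2 of P and reverse-bump: 6 enters row 1 and ejects 2. So w(6) = 2. P is now [[1, 6], [3], [4], [5]].
Step i=5: Q has 5 at row 4, column 1; remove 5 from row 4 of P and reverse-bump: 5 enters row 3 and ejects 4; 4 enters row 2 and ejects 3; 3 enters row 1 and ejects 1. So w(5) = 1. P is now [[3, 6], [4], [5]].
Step i=4: Q has 4 at row 3, column 1; remove 5 from row 3 of P and reverse-bump: 5 enters row 2 and ejects 4; 4 enters row 1 and ejects 3. So w(4) = 3. P is now [[4, 6], [5]].
Step i=3: Q has 3 at row 2, column 1; remove 5 from row 2 of P and reverse-bump: 5 enters row 1 and ejects 4. So w(3) = 4. P is now [[5, 6]].
Step i=2: Q has 2 at row 1, column 2; remove that cell from P, ejecting 6. So w(2) = 6. P is now [[5]].
Step i=1: Q has 1 at row 1, column 1; remove that cell from P, ejecting 5. So w(1) = 5. P is now [].

So w = 5 6 4 3 1 2.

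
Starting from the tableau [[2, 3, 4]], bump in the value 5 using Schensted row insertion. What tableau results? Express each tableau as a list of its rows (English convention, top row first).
[[2, 3, 4, 5]]

5 is larger than every entry of row 1, so it is appended to row 1. The new tableau is [[2, 3, 4, 5]].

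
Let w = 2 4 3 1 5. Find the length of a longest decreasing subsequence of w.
3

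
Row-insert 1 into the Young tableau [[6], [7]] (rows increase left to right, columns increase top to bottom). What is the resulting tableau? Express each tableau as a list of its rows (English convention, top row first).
In row 1, 1 replaces 6 (the leftmost entry greater than 1); 6 is bumped to row 2. In row 2, 6 replaces 7 (the leftmost entry greater than 6); 7 is bumped to row 3. 7 starts a new row 3. The new tableau is [[1], [6], [7]].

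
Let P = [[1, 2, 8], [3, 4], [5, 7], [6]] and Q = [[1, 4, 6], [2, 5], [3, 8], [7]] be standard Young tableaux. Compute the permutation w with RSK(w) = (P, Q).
Reverse the RSK construction: for i from n down to 1, find the cell of Q containing i, remove the entry at that cell from P, and reverse-bump it up through P; the value ejected from row 1 is w(i).

Step i=8: Q has 8 at row 3, column 2; remove 7 from row 3 of P and reverse-bump: 7 enters row 2 and ejects 4; 4 enters row 1 and ejects 2. So w(8) = 2. P is now [[1, 4, 8], [3, 7], [5], [6]].
Step i=7: Q has 7 at row 4, column 1; remove 6 from row 4 of P and reverse-bump: 6 enters row 3 and ejects 5; 5 enters row 2 and ejects 3; 3 enters row 1 and ejects 1. So w(7) = 1. P is now [[3, 4, 8], [5, 7], [6]].
Step i=6: Q has 6 at row 1, column 3; remove that cell from P, ejecting 8. So w(6) = 8. P is now [[3, 4], [5, 7], [6]].
Step i=5: Q has 5 at row 2, column 2; remove 7 from row 2 of P and reverse-bump: 7 enters row 1 and ejects 4. So w(5) = 4. P is now [[3, 7], [5], [6]].
Step i=4: Q has 4 at row 1, column 2; remove that cell from P, ejecting 7. So w(4) = 7. P is now [[3], [5], [6]].
Step i=3: Q has 3 at row 3, column 1; remove 6 from row 3 of P and reverse-bump: 6 enters row 2 and ejects 5; 5 enters row 1 and ejects 3. So w(3) = 3. P is now [[5], [6]].
Step i=2: Q has 2 at row 2, column 1; remove 6 from row 2 of P and reverse-bump: 6 enters row 1 and ejects 5. So w(2) = 5. P is now [[6]].
Step i=1: Q has 1 at row 1, column 1; remove that cell from P, ejecting 6. So w(1) = 6. P is now [].

So w = 6 5 3 7 4 8 1 2.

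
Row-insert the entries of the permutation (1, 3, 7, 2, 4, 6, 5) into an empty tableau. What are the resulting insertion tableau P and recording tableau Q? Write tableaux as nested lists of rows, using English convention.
Insert each entry of the permutation into P by Schensted row insertion, recording in Q the position of each new cell.

Insert 1: appended to row 1. P = [[1]].
Insert 3: appended to row 1. P = [[1, 3]].
Insert 7: appended to row 1. P = [[1, 3, 7]].
Insert 2: 2 bumps 3 from row 1; 3 starts row 2. P = [[1, 2, 7], [3]].
Insert 4: 4 bumps 7 from row 1; 7 appends to row 2. P = [[1, 2, 4], [3, 7]].
Insert 6: appended to row 1. P = [[1, 2, 4, 6], [3, 7]].
Insert 5: 5 bumps 6 from row 1; 6 bumps 7 from row 2; 7 starts row 3. P = [[1, 2, 4, 5], [3, 6], [7]].

So P = [[1, 2, 4, 5], [3, 6], [7]], Q = [[1, 2, 3, 6], [4, 5], [7]].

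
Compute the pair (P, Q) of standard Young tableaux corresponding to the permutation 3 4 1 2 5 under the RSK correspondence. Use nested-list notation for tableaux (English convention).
P = [[1, 2, 5], [3, 4]], Q = [[1, 2, 5], [3, 4]]

Insert each entry of the permutation into P by Schensted row insertion, recording in Q the position of each new cell.

Insert 3: appended to row 1. P = [[3]].
Insert 4: appended to row 1. P = [[3, 4]].
Insert 1: 1 bumps 3 from row 1; 3 starts row 2. P = [[1, 4], [3]].
Insert 2: 2 bumps 4 from row 1; 4 appends to row 2. P = [[1, 2], [3, 4]].
Insert 5: appended to row 1. P = [[1, 2, 5], [3, 4]].

So P = [[1, 2, 5], [3, 4]], Q = [[1, 2, 5], [3, 4]].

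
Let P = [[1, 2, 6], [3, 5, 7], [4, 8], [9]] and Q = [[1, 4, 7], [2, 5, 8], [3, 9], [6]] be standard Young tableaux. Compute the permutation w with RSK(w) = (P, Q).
Reverse RSK: for i = n, n-1, ..., 1, locate i in Q, remove the corresponding corner cell from P, and reverse-bump its entry up through P; the value ejected from row 1 is w(i).

So w = 9 4 1 5 3 2 8 7 6.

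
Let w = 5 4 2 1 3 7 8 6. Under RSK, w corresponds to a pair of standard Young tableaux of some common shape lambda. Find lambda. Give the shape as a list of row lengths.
Row-insert each entry into an empty tableau.

After inserting 5: P = [[5]].
After inserting 4: P = [[4], [5]].
After inserting 2: P = [[2], [4], [5]].
After inserting 1: P = [[1], [2], [4], [5]].
After inserting 3: P = [[1, 3], [2], [4], [5]].
After inserting 7: P = [[1, 3, 7], [2], [4], [5]].
After inserting 8: P = [[1, 3, 7, 8], [2], [4], [5]].
After inserting 6: P = [[1, 3, 6, 8], [2, 7], [4], [5]].

The final insertion tableau P = [[1, 3, 6, 8], [2, 7], [4], [5]] has shape [4, 2, 1, 1].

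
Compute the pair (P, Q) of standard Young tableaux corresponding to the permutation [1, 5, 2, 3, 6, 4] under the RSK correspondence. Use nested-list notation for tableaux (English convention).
P = [[1, 2, 3, 4], [5, 6]], Q = [[1, 2, 4, 5], [3, 6]]

Insert each entry of the permutation into P by Schensted row insertion, recording in Q the position of each new cell.

Insert 1: appended to row 1. P = [[1]].
Insert 5: appended to row 1. P = [[1, 5]].
Insert 2: 2 bumps 5 from row 1; 5 starts row 2. P = [[1, 2], [5]].
Insert 3: appended to row 1. P = [[1, 2, 3], [5]].
Insert 6: appended to row 1. P = [[1, 2, 3, 6], [5]].
Insert 4: 4 bumps 6 from row 1; 6 appends to row 2. P = [[1, 2, 3, 4], [5, 6]].

So P = [[1, 2, 3, 4], [5, 6]], Q = [[1, 2, 4, 5], [3, 6]].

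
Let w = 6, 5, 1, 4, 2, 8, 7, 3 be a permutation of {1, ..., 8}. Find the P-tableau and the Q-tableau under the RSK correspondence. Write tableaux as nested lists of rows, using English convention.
Insert each entry of the permutation into P by Schensted row insertion, recording in Q the position of each new cell.

After inserting 6: P = [[6]].
After inserting 5: P = [[5], [6]].
After inserting 1: P = [[1], [5], [6]].
After inserting 4: P = [[1, 4], [5], [6]].
After inserting 2: P = [[1, 2], [4], [5], [6]].
After inserting 8: P = [[1, 2, 8], [4], [5], [6]].
After inserting 7: P = [[1, 2, 7], [4, 8], [5], [6]].
After inserting 3: P = [[1, 2, 3], [4, 7], [5, 8], [6]].

So P = [[1, 2, 3], [4, 7], [5, 8], [6]], Q = [[1, 4, 6], [2, 7], [3, 8], [5]].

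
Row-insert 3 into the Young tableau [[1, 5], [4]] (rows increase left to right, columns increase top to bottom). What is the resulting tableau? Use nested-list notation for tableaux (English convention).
[[1, 3], [4, 5]]

In row 1, 3 replaces 5 (the leftmost entry greater than 3); 5 is bumped to row 2. 5 is appended to row 2. The new tableau is [[1, 3], [4, 5]].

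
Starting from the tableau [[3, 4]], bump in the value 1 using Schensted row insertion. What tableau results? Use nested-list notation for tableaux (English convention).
[[1, 4], [3]]

In row 1, 1 replaces 3 (the leftmost entry greater than 1); 3 is bumped to row 2. 3 starts a new row 2. The new tableau is [[1, 4], [3]].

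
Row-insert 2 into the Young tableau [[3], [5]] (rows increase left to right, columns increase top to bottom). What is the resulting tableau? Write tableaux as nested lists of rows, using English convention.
In row 1, 2 replaces 3 (the leftmost entry greater than 2); 3 is bumped to row 2. In row 2, 3 replaces 5 (the leftmost entry greater than 3); 5 is bumped to row 3. 5 starts a new row 3. The new tableau is [[2], [3], [5]].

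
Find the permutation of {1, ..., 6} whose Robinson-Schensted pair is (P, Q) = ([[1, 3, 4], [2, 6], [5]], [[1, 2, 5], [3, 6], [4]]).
Reverse RSK: for i = n, n-1, ..., 1, locate i in Q, remove the corresponding corner cell from P, and reverse-bump its entry up through P; the value ejected from row 1 is w(i).

So w = 2 5 3 1 6 4.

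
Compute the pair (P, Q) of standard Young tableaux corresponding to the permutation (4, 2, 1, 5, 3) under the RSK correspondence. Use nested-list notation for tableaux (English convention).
P = [[1, 3], [2, 5], [4]], Q = [[1, 4], [2, 5], [3]]

Insert each entry of the permutation into P by Schensted row insertion, recording in Q the position of each new cell.

Insert 4: appended to row 1. P = [[4]].
Insert 2: 2 bumps 4 from row 1; 4 starts row 2. P = [[2], [4]].
Insert 1: 1 bumps 2 from row 1; 2 bumps 4 from row 2; 4 starts row 3. P = [[1], [2], [4]].
Insert 5: appended to row 1. P = [[1, 5], [2], [4]].
Insert 3: 3 bumps 5 from row 1; 5 appends to row 2. P = [[1, 3], [2, 5], [4]].

So P = [[1, 3], [2, 5], [4]], Q = [[1, 4], [2, 5], [3]].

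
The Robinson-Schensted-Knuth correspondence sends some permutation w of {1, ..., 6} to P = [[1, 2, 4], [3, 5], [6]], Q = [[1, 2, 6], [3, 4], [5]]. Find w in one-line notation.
3 6 1 5 2 4

Reverse the RSK construction: for i from n down to 1, find the cell of Q containing i, remove the entry at that cell from P, and reverse-bump it up through P; the value ejected from row 1 is w(i).

Step i=6: Q has 6 at row 1, column 3; remove that cell from P, ejecting 4. So w(6) = 4. P is now [[1, 2], [3, 5], [6]].
Step i=5: Q has 5 at row 3, column 1; remove 6 from row 3 of P and reverse-bump: 6 enters row 2 and ejects 5; 5 enters row 1 and ejects 2. So w(5) = 2. P is now [[1, 5], [3, 6]].
Step i=4: Q has 4 at row 2, column 2; remove 6 from row 2 of P and reverse-bump: 6 enters row 1 and ejects 5. So w(4) = 5. P is now [[1, 6], [3]].
Step i=3: Q has 3 at row 2, column 1; remove 3 from row 2 of P and reverse-bump: 3 enters row 1 and ejects 1. So w(3) = 1. P is now [[3, 6]].
Step i=2: Q has 2 at row 1, column 2; remove that cell from P, ejecting 6. So w(2) = 6. P is now [[3]].
Step i=1: Q has 1 at row 1, column 1; remove that cell from P, ejecting 3. So w(1) = 3. P is now [].

So w = 3 6 1 5 2 4.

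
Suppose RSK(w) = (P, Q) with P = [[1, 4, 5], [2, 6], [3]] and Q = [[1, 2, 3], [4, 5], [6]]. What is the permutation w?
Reverse the RSK construction: for i from n down to 1, find the cell of Q containing i, remove the entry at that cell from P, and reverse-bump it up through P; the value ejected from row 1 is w(i).

Step i=6: Q has 6 at row 3, column 1; remove 3 from row 3 of P and reverse-bump: 3 enters row 2 and ejects 2; 2 enters row 1 and ejects 1. So w(6) = 1. P is now [[2, 4, 5], [3, 6]].
Step i=5: Q has 5 at row 2, column 2; remove 6 from row 2 of P and reverse-bump: 6 enters row 1 and ejects 5. So w(5) = 5. P is now [[2, 4, 6], [3]].
Step i=4: Q has 4 at row 2, column 1; remove 3 from row 2 of P and reverse-bump: 3 enters row 1 and ejects 2. So w(4) = 2. P is now [[3, 4, 6]].
Step i=3: Q has 3 at row 1, column 3; remove that cell from P, ejecting 6. So w(3) = 6. P is now [[3, 4]].
Step i=2: Q has 2 at row 1, column 2; remove that cell from P, ejecting 4. So w(2) = 4. P is now [[3]].
Step i=1: Q has 1 at row 1, column 1; remove that cell from P, ejecting 3. So w(1) = 3. P is now [].

So w = 3 4 6 2 5 1.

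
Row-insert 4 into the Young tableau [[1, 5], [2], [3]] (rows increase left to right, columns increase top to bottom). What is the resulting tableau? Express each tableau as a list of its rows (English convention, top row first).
[[1, 4], [2, 5], [3]]

In row 1, 4 replaces 5 (the leftmost entry greater than 4); 5 is bumped to row 2. 5 is appended to row 2. The new tableau is [[1, 4], [2, 5], [3]].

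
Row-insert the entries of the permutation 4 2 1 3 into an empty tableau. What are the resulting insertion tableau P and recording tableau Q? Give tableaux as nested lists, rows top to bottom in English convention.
P = [[1, 3], [2], [4]], Q = [[1, 4], [2], [3]]

Insert each entry of the permutation into P by Schensted row insertion, recording in Q the position of each new cell.

Insert 4: appended to row 1. P = [[4]], Q = [[1]].
Insert 2: 2 bumps 4 from row 1; 4 starts row 2. P = [[2], [4]], Q = [[1], [2]].
Insert 1: 1 bumps 2 from row 1; 2 bumps 4 from row 2; 4 starts row 3. P = [[1], [2], [4]], Q = [[1], [2], [3]].
Insert 3: appended to row 1. P = [[1, 3], [2], [4]], Q = [[1, 4], [2], [3]].

So P = [[1, 3], [2], [4]], Q = [[1, 4], [2], [3]].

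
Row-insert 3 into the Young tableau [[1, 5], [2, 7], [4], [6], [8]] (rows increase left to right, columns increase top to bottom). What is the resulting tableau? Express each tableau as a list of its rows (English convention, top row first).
[[1, 3], [2, 5], [4, 7], [6], [8]]

In row 1, 3 replaces 5 (the leftmost entry greater than 3); 5 is bumped to row 2. In row 2, 5 replaces 7 (the leftmost entry greater than 5); 7 is bumped to row 3. 7 is appended to row 3. The new tableau is [[1, 3], [2, 5], [4, 7], [6], [8]].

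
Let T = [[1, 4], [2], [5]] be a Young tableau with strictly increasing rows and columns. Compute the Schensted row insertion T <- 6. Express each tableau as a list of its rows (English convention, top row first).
6 is larger than every entry of row 1, so it is appended to row 1. The new tableau is [[1, 4, 6], [2], [5]].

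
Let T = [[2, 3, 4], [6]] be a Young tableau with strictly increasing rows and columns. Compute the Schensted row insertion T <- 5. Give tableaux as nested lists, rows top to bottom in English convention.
5 is larger than every entry of row 1, so it is appended to row 1. The new tableau is [[2, 3, 4, 5], [6]].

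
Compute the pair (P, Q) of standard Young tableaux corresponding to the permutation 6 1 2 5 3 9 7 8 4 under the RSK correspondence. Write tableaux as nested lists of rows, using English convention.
P = [[1, 2, 3, 4, 8], [5, 7], [6, 9]], Q = [[1, 3, 4, 6, 8], [2, 7], [5, 9]]

Insert each entry of the permutation into P by Schensted row insertion, recording in Q the position of each new cell.

Insert 6: appended to row 1. P = [[6]].
Insert 1: 1 bumps 6 from row 1; 6 starts row 2. P = [[1], [6]].
Insert 2: appended to row 1. P = [[1, 2], [6]].
Insert 5: appended to row 1. P = [[1, 2, 5], [6]].
Insert 3: 3 bumps 5 from row 1; 5 bumps 6 from row 2; 6 starts row 3. P = [[1, 2, 3], [5], [6]].
Insert 9: appended to row 1. P = [[1, 2, 3, 9], [5], [6]].
Insert 7: 7 bumps 9 from row 1; 9 appends to row 2. P = [[1, 2, 3, 7], [5, 9], [6]].
Insert 8: appended to row 1. P = [[1, 2, 3, 7, 8], [5, 9], [6]].
Insert 4: 4 bumps 7 from row 1; 7 bumps 9 from row 2; 9 appends to row 3. P = [[1, 2, 3, 4, 8], [5, 7], [6, 9]].

So P = [[1, 2, 3, 4, 8], [5, 7], [6, 9]], Q = [[1, 3, 4, 6, 8], [2, 7], [5, 9]].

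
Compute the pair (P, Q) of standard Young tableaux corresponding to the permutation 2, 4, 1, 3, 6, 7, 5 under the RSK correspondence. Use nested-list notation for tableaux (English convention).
P = [[1, 3, 5, 7], [2, 4, 6]], Q = [[1, 2, 5, 6], [3, 4, 7]]

Insert each entry of the permutation into P by Schensted row insertion, recording in Q the position of each new cell.

Insert 2: appended to row 1. P = [[2]].
Insert 4: appended to row 1. P = [[2, 4]].
Insert 1: 1 bumps 2 from row 1; 2 starts row 2. P = [[1, 4], [2]].
Insert 3: 3 bumps 4 from row 1; 4 appends to row 2. P = [[1, 3], [2, 4]].
Insert 6: appended to row 1. P = [[1, 3, 6], [2, 4]].
Insert 7: appended to row 1. P = [[1, 3, 6, 7], [2, 4]].
Insert 5: 5 bumps 6 from row 1; 6 appends to row 2. P = [[1, 3, 5, 7], [2, 4, 6]].

So P = [[1, 3, 5, 7], [2, 4, 6]], Q = [[1, 2, 5, 6], [3, 4, 7]].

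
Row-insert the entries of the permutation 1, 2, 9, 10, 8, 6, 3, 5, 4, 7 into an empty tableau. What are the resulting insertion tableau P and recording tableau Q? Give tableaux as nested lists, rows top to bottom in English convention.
P = [[1, 2, 3, 4, 7], [5, 10], [6], [8], [9]], Q = [[1, 2, 3, 4, 10], [5, 8], [6], [7], [9]]

Insert each entry of the permutation into P by Schensted row insertion, recording in Q the position of each new cell.

Insert 1: appended to row 1. P = [[1]].
Insert 2: appended to row 1. P = [[1, 2]].
Insert 9: appended to row 1. P = [[1, 2, 9]].
Insert 10: appended to row 1. P = [[1, 2, 9, 10]].
Insert 8: 8 bumps 9 from row 1; 9 starts row 2. P = [[1, 2, 8, 10], [9]].
Insert 6: 6 bumps 8 from row 1; 8 bumps 9 from row 2; 9 starts row 3. P = [[1, 2, 6, 10], [8], [9]].
Insert 3: 3 bumps 6 from row 1; 6 bumps 8 from row 2; 8 bumps 9 from row 3; 9 starts row 4. P = [[1, 2, 3, 10], [6], [8], [9]].
Insert 5: 5 bumps 10 from row 1; 10 appends to row 2. P = [[1, 2, 3, 5], [6, 10], [8], [9]].
Insert 4: 4 bumps 5 from row 1; 5 bumps 6 from row 2; 6 bumps 8 from row 3; 8 bumps 9 from row 4; 9 starts row 5. P = [[1, 2, 3, 4], [5, 10], [6], [8], [9]].
Insert 7: appended to row 1. P = [[1, 2, 3, 4, 7], [5, 10], [6], [8], [9]].

So P = [[1, 2, 3, 4, 7], [5, 10], [6], [8], [9]], Q = [[1, 2, 3, 4, 10], [5, 8], [6], [7], [9]].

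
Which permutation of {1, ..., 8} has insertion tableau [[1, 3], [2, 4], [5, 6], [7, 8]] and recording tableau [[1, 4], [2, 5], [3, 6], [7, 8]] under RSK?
7 5 2 8 6 4 1 3

Reverse RSK: for i = n, n-1, ..., 1, locate i in Q, remove the corresponding corner cell from P, and reverse-bump its entry up through P; the value ejected from row 1 is w(i).

So w = 7 5 2 8 6 4 1 3.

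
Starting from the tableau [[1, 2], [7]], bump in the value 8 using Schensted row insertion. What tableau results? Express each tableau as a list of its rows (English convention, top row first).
[[1, 2, 8], [7]]

8 is larger than every entry of row 1, so it is appended to row 1. The new tableau is [[1, 2, 8], [7]].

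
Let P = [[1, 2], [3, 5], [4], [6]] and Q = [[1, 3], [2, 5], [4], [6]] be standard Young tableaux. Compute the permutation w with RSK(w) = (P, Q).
6 4 5 1 3 2

Reverse the RSK construction: for i from n down to 1, find the cell of Q containing i, remove the entry at that cell from P, and reverse-bump it up through P; the value ejected from row 1 is w(i).

Step i=6: Q has 6 at row 4, column 1; remove 6 from row 4 of P and reverse-bump: 6 enters row 3 and ejects 4; 4 enters row 2 and ejects 3; 3 enters row 1 and ejects 2. So w(6) = 2. P is now [[1, 3], [4, 5], [6]].
Step i=5: Q has 5 at row 2, column 2; remove 5 from row 2 of P and reverse-bump: 5 enters row 1 and ejects 3. So w(5) = 3. P is now [[1, 5], [4], [6]].
Step i=4: Q has 4 at row 3, column 1; remove 6 from row 3 of P and reverse-bump: 6 enters row 2 and ejects 4; 4 enters row 1 and ejects 1. So w(4) = 1. P is now [[4, 5], [6]].
Step i=3: Q has 3 at row 1, column 2; remove that cell from P, ejecting 5. So w(3) = 5. P is now [[4], [6]].
Step i=2: Q has 2 at row 2, column 1; remove 6 from row 2 of P and reverse-bump: 6 enters row 1 and ejects 4. So w(2) = 4. P is now [[6]].
Step i=1: Q has 1 at row 1, column 1; remove that cell from P, ejecting 6. So w(1) = 6. P is now [].

So w = 6 4 5 1 3 2.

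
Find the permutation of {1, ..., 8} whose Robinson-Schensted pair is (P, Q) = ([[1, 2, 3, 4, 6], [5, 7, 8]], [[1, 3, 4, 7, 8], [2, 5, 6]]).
Reverse the RSK construction: for i from n down to 1, find the cell of Q containing i, remove the entry at that cell from P, and reverse-bump it up through P; the value ejected from row 1 is w(i).

Step i=8: Q has 8 at row 1, column 5; remove that cell from P, ejecting 6. So w(8) = 6. P is now [[1, 2, 3, 4], [5, 7, 8]].
Step i=7: Q has 7 at row 1, column 4; remove that cell from P, ejecting 4. So w(7) = 4. P is now [[1, 2, 3], [5, 7, 8]].
Step i=6: Q has 6 at row 2, column 3; remove 8 from row 2 of P and reverse-bump: 8 enters row 1 and ejects 3. So w(6) = 3. P is now [[1, 2, 8], [5, 7]].
Step i=5: Q has 5 at row 2, column 2; remove 7 from row 2 of P and reverse-bump: 7 enters row 1 and ejects 2. So w(5) = 2. P is now [[1, 7, 8], [5]].
Step i=4: Q has 4 at row 1, column 3; remove that cell from P, ejecting 8. So w(4) = 8. P is now [[1, 7], [5]].
Step i=3: Q has 3 at row 1, column 2; remove that cell from P, ejecting 7. So w(3) = 7. P is now [[1], [5]].
Step i=2: Q has 2 at row 2, column 1; remove 5 from row 2 of P and reverse-bump: 5 enters row 1 and ejects 1. So w(2) = 1. P is now [[5]].
Step i=1: Q has 1 at row 1, column 1; remove that cell from P, ejecting 5. So w(1) = 5. P is now [].

So w = 5 1 7 8 2 3 4 6.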